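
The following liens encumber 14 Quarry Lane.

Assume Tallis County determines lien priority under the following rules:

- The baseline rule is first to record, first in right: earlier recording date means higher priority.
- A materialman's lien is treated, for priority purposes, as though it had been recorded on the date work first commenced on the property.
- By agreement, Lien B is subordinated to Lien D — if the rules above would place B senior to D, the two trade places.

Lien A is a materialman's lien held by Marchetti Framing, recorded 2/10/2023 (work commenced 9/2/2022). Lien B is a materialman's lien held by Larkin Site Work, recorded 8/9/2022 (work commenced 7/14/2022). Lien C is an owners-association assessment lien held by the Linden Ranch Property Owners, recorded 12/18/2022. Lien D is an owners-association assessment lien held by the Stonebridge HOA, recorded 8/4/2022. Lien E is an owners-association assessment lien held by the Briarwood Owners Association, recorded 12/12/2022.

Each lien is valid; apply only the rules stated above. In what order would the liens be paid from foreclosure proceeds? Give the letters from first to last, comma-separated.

First, effective dates: A's effective date is 9/2/2022, when work began; B is treated as recorded 7/14/2022, the work-commencement date.
By effective date, earliest first: B (7/14/2022), D (8/4/2022), A (9/2/2022), E (12/12/2022), C (12/18/2022).
B would otherwise be senior to D, so under the subordination agreement B and D exchange positions.

D, B, A, E, C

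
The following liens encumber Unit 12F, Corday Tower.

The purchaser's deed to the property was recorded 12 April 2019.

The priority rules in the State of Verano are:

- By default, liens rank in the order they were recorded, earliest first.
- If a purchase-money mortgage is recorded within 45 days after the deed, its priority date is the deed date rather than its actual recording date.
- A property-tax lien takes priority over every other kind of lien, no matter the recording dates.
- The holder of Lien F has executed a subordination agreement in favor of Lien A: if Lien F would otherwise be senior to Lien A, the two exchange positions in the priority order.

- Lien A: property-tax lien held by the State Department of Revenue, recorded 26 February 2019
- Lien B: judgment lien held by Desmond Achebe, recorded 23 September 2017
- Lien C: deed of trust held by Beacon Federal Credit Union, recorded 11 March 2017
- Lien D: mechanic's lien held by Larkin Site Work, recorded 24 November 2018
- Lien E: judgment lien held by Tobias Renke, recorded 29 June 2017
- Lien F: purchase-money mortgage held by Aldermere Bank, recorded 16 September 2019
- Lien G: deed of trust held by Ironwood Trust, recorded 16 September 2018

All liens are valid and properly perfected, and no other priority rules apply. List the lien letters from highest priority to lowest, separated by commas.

Adjusting effective dates: F was recorded 157 days after the deed — beyond 45 days — so no relation-back applies.
A is a property-tax lien, so it outranks all other liens regardless of date.
Remaining liens by effective date: C (11 March 2017), E (29 June 2017), B (23 September 2017), G (16 September 2018), D (24 November 2018), F (16 September 2019).
F already ranks below A; the subordination has no effect.

A, C, E, B, G, D, F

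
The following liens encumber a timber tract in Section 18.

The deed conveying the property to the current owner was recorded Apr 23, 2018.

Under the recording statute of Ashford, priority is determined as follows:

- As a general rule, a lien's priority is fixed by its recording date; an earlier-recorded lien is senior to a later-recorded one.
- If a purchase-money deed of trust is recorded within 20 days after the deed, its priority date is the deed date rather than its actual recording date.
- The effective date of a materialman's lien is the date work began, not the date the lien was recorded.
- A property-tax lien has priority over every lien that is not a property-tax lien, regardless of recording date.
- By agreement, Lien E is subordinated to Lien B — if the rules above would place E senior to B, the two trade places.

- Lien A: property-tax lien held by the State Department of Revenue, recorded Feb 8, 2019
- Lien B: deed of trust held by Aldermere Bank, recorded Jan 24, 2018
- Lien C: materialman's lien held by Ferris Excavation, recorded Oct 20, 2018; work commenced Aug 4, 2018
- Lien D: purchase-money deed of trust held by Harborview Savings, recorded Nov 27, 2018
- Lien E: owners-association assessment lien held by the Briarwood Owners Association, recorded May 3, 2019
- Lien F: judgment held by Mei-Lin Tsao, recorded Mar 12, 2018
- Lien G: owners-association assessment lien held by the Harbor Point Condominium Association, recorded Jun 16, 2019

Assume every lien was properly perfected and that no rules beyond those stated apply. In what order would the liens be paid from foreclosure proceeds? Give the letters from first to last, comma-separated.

Effective dates after the stated exceptions: C relates back to Aug 4, 2018 (work commenced); D missed the 20-day window (218 days after the deed), so its recording date stands.
A, as a property-tax lien, has superpriority and ranks first.
Ordering the rest by effective date: B (Jan 24, 2018), F (Mar 12, 2018), C (Aug 4, 2018), D (Nov 27, 2018), E (May 3, 2019), G (Jun 16, 2019).
E is already junior to B, so the subordination agreement changes nothing.

A, B, F, C, D, E, G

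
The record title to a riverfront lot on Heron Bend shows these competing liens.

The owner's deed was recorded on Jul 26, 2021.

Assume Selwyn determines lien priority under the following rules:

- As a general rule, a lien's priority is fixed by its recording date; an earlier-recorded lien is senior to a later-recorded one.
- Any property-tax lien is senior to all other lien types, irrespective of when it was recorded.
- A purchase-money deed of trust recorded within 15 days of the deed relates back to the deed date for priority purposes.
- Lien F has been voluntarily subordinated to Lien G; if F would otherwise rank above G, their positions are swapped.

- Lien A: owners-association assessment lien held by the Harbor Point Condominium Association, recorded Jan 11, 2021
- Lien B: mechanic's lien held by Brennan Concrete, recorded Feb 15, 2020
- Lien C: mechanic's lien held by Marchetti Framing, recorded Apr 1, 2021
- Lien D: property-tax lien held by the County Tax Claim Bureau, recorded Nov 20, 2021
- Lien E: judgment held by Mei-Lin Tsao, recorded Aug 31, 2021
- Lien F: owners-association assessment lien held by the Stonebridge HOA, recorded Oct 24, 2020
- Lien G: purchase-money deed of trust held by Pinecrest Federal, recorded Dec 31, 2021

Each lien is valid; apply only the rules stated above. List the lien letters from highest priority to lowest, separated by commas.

D, B, G, A, C, E, F

Effective dates: G missed the 15-day window (158 days after the deed), so its recording date stands.
D is a property-tax lien and takes priority over every other lien.
Among the remaining liens, by effective date: B (Feb 15, 2020), F (Oct 24, 2020), A (Jan 11, 2021), C (Apr 1, 2021), E (Aug 31, 2021), G (Dec 31, 2021).
Because F would otherwise rank above G, the subordination swaps them.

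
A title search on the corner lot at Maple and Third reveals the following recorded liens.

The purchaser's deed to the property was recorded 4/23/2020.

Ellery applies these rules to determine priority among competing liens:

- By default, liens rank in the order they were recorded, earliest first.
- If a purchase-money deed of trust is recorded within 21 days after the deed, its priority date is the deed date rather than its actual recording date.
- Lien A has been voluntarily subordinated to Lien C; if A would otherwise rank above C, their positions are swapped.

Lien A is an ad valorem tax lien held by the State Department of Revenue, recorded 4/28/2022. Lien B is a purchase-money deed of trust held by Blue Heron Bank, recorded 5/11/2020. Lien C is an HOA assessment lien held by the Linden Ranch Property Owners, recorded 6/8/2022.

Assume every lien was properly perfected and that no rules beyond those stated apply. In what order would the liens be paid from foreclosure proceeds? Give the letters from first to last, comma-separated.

B, C, A

Adjusting effective dates: B's effective date is the deed date, 4/23/2020.
By effective date, earliest first: B (4/23/2020), A (4/28/2022), C (6/8/2022).
The subordination applies — A was senior to C — so A and C swap.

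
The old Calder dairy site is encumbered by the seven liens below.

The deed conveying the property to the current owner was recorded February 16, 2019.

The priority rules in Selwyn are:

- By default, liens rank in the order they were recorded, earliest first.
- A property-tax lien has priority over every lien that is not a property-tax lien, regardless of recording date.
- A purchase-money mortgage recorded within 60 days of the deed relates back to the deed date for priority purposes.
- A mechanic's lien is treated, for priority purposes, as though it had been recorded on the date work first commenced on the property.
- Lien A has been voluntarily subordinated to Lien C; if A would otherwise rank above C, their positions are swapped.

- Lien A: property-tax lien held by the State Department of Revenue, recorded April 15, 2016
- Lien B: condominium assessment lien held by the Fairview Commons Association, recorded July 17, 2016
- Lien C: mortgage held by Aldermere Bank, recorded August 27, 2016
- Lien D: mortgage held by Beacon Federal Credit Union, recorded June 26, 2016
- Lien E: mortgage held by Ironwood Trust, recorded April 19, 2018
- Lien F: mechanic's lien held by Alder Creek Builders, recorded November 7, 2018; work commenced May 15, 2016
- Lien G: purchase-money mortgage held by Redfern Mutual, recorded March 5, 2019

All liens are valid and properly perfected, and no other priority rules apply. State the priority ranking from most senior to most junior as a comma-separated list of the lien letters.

Adjusting effective dates: F relates back to May 15, 2016 (work commenced); G's effective date is the deed date, February 16, 2019.
A is a property-tax lien and takes priority over every other lien.
Ordering the rest by effective date: F (May 15, 2016), D (June 26, 2016), B (July 17, 2016), C (August 27, 2016), E (April 19, 2018), G (February 16, 2019).
Because A would otherwise rank above C, the subordination swaps them.

C, F, D, B, A, E, G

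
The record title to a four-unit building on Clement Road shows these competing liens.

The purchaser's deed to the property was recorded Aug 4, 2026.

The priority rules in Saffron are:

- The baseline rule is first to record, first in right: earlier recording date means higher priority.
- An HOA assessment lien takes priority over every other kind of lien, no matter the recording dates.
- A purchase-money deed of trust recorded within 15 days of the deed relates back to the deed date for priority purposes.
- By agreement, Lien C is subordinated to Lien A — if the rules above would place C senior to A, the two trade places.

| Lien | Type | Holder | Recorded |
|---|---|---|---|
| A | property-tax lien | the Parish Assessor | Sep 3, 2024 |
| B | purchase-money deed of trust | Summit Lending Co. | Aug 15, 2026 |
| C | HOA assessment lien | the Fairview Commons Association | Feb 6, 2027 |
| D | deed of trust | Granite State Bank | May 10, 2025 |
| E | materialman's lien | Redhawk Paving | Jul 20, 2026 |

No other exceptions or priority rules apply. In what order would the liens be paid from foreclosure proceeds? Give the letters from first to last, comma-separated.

Adjusting effective dates: B's effective date is the deed date, Aug 4, 2026.
C, as an HOA assessment lien, has superpriority and ranks first.
Among the remaining liens, by effective date: A (Sep 3, 2024), D (May 10, 2025), E (Jul 20, 2026), B (Aug 4, 2026).
Because C would otherwise rank above A, the subordination swaps them.

A, C, D, E, B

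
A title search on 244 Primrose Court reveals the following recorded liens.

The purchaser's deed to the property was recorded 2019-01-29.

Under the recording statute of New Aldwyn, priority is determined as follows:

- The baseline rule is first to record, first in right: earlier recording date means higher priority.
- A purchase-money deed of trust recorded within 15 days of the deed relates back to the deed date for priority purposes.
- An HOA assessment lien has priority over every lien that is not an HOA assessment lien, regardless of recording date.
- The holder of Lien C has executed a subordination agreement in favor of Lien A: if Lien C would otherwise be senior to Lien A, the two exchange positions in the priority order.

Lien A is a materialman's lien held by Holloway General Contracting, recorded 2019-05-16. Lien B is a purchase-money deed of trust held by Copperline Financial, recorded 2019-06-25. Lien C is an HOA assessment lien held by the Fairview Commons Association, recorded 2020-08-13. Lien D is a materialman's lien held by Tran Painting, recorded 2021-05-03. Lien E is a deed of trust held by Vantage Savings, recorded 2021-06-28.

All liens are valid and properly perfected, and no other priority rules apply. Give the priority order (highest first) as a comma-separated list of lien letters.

Adjusting effective dates: B was recorded 147 days after the deed — beyond 15 days — so no relation-back applies.
C, as an HOA assessment lien, has superpriority and ranks first.
Remaining liens by effective date: A (2019-05-16), B (2019-06-25), D (2021-05-03), E (2021-06-28).
The subordination applies — C was senior to A — so C and A swap.

A, C, B, D, E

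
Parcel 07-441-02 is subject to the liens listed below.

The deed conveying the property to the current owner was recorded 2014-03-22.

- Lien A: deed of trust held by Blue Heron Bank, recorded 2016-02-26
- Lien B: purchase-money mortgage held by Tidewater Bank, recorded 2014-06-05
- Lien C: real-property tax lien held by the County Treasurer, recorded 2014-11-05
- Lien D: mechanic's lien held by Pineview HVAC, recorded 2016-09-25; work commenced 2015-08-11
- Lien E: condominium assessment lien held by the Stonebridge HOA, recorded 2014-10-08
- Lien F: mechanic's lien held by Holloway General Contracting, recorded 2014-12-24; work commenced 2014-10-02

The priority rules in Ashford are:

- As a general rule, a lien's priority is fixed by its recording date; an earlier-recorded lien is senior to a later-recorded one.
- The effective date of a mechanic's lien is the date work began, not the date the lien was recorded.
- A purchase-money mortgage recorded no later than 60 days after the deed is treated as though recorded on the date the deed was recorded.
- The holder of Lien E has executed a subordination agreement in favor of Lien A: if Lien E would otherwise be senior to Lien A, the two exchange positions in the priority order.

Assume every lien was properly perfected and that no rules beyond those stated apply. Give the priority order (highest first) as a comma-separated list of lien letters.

Adjusting effective dates: B missed the 60-day window (75 days after the deed), so its recording date stands; D is treated as recorded 2015-08-11, the work-commencement date; F is treated as recorded 2014-10-02, the work-commencement date.
Sorted by effective date: B (2014-06-05), F (2014-10-02), E (2014-10-08), C (2014-11-05), D (2015-08-11), A (2016-02-26).
E would otherwise be senior to A, so under the subordination agreement E and A exchange positions.

B, F, A, C, D, E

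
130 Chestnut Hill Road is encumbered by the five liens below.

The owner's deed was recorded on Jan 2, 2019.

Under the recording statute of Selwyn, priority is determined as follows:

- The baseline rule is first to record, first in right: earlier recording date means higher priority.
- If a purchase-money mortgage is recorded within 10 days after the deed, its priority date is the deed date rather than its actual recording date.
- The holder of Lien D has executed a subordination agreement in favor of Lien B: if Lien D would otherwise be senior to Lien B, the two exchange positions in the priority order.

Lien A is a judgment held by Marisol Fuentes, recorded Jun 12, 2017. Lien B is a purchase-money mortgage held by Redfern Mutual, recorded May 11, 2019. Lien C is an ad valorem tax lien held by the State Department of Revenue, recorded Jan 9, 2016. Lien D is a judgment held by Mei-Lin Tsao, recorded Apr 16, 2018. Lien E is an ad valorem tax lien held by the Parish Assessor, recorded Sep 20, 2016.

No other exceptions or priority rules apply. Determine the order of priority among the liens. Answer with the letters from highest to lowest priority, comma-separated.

C, E, A, B, D

First, effective dates: B was recorded 129 days after the deed, outside the 10-day window, so it keeps its recording date.
Ordering by effective date: C (Jan 9, 2016), E (Sep 20, 2016), A (Jun 12, 2017), D (Apr 16, 2018), B (May 11, 2019).
Because D would otherwise rank above B, the subordination swaps them.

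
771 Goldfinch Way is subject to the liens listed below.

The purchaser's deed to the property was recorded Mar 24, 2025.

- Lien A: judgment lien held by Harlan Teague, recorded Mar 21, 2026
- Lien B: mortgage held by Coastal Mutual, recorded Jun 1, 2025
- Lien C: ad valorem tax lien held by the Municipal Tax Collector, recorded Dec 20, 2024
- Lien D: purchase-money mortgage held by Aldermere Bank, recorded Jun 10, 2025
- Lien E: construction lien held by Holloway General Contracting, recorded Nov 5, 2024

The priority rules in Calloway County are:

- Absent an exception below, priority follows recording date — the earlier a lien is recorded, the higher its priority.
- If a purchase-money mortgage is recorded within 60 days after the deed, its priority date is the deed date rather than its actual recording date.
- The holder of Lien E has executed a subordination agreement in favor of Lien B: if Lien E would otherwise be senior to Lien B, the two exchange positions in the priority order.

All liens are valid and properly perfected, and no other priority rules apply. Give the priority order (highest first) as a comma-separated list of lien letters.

Adjusting effective dates: D was recorded 78 days after the deed — beyond 60 days — so no relation-back applies.
Ordering by effective date: E (Nov 5, 2024), C (Dec 20, 2024), B (Jun 1, 2025), D (Jun 10, 2025), A (Mar 21, 2026).
E is senior to B before the subordination, so the two trade places.

B, C, E, D, A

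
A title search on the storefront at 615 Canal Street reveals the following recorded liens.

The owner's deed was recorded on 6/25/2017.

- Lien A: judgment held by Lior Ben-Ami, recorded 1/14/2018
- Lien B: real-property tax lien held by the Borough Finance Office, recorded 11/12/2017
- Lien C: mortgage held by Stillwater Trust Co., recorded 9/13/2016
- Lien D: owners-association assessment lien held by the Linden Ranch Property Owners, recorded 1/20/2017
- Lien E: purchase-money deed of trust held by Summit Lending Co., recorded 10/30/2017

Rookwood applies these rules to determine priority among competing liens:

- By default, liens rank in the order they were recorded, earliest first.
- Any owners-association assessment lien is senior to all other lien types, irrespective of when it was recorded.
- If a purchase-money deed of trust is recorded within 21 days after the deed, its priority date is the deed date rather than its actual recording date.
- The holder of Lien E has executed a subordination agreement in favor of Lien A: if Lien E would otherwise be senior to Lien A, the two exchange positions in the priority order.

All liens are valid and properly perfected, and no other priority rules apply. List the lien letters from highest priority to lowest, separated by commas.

D, C, A, B, E

Effective dates after the stated exceptions: E was recorded 127 days after the deed, outside the 21-day window, so it keeps its recording date.
D, as an owners-association assessment lien, has superpriority and ranks first.
Among the remaining liens, by effective date: C (9/13/2016), E (10/30/2017), B (11/12/2017), A (1/14/2018).
Because E would otherwise rank above A, the subordination swaps them.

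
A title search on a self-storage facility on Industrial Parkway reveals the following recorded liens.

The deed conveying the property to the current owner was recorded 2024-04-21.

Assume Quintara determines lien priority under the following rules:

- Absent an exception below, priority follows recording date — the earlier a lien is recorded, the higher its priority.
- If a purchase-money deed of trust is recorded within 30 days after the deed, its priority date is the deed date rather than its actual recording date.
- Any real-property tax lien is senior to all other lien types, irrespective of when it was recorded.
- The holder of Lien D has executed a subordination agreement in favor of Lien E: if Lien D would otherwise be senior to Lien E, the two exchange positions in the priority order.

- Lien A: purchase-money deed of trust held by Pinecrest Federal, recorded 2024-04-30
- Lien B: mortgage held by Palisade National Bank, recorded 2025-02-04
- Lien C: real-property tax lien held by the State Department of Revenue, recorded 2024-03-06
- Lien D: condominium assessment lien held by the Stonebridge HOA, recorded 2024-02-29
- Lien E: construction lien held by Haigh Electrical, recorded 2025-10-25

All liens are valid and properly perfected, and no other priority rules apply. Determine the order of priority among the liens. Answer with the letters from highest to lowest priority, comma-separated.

C, E, A, B, D

First, effective dates: A relates back to the deed date 2024-04-21.
C is a real-property tax lien and takes priority over every other lien.
Among the remaining liens, by effective date: D (2024-02-29), A (2024-04-21), B (2025-02-04), E (2025-10-25).
Because D would otherwise rank above E, the subordination swaps them.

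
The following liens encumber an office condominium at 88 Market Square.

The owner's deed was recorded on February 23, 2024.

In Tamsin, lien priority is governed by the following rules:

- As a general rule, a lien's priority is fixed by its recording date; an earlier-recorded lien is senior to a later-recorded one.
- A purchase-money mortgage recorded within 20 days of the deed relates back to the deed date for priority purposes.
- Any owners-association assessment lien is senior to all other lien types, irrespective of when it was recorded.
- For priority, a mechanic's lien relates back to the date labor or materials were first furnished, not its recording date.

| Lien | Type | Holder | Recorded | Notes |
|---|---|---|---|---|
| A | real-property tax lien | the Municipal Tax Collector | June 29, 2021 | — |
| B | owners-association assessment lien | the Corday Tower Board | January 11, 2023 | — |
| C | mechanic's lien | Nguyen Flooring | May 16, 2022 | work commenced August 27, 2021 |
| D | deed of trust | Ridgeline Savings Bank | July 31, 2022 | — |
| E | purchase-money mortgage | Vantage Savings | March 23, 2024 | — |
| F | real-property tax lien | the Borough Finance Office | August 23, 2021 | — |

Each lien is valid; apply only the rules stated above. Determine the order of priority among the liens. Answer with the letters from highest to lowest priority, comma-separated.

Effective dates after the stated exceptions: C relates back to August 27, 2021 (work commenced); E was recorded 29 days after the deed — beyond 20 days — so no relation-back applies.
B is an owners-association assessment lien, so it outranks all other liens regardless of date.
The other liens, earliest effective date first: A (June 29, 2021), F (August 23, 2021), C (August 27, 2021), D (July 31, 2022), E (March 23, 2024).

B, A, F, C, D, E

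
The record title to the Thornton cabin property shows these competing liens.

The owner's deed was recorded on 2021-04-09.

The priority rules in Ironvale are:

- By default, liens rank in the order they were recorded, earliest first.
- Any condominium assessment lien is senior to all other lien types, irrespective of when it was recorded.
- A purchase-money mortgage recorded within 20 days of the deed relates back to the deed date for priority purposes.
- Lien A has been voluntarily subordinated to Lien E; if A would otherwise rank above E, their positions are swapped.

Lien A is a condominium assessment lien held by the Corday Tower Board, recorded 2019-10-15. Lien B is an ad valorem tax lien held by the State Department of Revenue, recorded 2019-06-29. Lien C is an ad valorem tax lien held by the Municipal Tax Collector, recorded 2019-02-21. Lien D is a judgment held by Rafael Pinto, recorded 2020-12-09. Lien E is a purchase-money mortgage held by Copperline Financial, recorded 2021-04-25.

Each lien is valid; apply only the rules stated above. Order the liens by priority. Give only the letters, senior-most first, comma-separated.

First, effective dates: E relates back to the deed date 2021-04-09.
A is a condominium assessment lien, so it outranks all other liens regardless of date.
The other liens, earliest effective date first: C (2019-02-21), B (2019-06-29), D (2020-12-09), E (2021-04-09).
A would otherwise be senior to E, so under the subordination agreement A and E exchange positions.

E, C, B, D, A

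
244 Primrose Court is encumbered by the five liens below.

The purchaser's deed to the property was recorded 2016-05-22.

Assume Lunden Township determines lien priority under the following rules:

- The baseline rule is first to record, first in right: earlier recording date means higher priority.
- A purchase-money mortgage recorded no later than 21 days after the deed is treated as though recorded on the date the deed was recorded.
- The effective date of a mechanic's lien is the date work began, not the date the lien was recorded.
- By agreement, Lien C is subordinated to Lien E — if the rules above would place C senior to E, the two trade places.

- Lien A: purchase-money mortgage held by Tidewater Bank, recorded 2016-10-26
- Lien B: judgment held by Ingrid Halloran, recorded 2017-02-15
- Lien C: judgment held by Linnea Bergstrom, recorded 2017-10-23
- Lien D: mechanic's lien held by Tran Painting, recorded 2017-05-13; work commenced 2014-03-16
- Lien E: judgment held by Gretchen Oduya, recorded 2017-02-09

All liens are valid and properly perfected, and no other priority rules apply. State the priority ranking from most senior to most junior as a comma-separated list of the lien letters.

First, effective dates: A was recorded 157 days after the deed — beyond 21 days — so no relation-back applies; D's effective date is 2014-03-16, when work began.
Sorted by effective date: D (2014-03-16), A (2016-10-26), E (2017-02-09), B (2017-02-15), C (2017-10-23).
C already ranks below E; the subordination has no effect.

D, A, E, B, C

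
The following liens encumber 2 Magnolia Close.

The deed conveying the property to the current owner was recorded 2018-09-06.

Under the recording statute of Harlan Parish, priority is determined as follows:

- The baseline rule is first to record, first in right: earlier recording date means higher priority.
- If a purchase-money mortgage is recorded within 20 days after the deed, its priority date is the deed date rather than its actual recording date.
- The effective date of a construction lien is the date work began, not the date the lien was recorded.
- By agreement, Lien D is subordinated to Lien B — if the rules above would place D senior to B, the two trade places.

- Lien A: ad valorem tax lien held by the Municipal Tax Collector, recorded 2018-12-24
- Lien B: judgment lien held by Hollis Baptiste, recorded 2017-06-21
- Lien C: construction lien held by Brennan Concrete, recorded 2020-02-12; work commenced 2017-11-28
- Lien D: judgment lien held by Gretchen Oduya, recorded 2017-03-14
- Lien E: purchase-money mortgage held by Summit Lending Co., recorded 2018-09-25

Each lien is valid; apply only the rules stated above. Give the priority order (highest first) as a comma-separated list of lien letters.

B, D, C, E, A

Effective dates: C's effective date is 2017-11-28, when work began; E was recorded within the 20-day window, so its effective date is the deed date 2018-09-06.
By effective date, earliest first: D (2017-03-14), B (2017-06-21), C (2017-11-28), E (2018-09-06), A (2018-12-24).
Because D would otherwise rank above B, the subordination swaps them.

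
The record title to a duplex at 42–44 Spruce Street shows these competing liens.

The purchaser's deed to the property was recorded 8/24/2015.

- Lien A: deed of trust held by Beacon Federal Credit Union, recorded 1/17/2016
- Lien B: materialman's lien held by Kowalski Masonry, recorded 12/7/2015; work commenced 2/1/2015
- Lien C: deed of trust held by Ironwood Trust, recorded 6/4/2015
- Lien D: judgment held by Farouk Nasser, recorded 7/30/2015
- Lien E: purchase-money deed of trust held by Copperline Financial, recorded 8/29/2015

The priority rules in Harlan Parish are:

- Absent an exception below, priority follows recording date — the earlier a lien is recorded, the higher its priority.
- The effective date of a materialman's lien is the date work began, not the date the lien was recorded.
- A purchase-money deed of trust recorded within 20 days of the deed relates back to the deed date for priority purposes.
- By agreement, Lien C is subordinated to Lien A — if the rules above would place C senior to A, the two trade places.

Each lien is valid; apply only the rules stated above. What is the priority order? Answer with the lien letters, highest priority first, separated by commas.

B, A, D, E, C

Effective dates: B's effective date is 2/1/2015, when work began; E's effective date is the deed date, 8/24/2015.
By effective date, earliest first: B (2/1/2015), C (6/4/2015), D (7/30/2015), E (8/24/2015), A (1/17/2016).
C is senior to A before the subordination, so the two trade places.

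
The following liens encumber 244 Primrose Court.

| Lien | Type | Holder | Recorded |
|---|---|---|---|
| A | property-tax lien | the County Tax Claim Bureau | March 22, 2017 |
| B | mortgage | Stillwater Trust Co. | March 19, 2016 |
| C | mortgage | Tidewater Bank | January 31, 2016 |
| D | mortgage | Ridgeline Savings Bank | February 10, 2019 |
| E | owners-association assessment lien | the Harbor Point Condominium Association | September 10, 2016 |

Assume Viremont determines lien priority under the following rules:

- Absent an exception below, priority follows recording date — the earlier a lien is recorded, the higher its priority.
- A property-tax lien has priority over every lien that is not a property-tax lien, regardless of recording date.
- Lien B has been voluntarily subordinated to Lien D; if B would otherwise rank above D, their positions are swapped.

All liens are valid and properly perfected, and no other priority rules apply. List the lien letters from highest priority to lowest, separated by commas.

A is a property-tax lien and takes priority over every other lien.
Among the remaining liens, by effective date: C (January 31, 2016), B (March 19, 2016), E (September 10, 2016), D (February 10, 2019).
The subordination applies — B was senior to D — so B and D swap.

A, C, D, E, B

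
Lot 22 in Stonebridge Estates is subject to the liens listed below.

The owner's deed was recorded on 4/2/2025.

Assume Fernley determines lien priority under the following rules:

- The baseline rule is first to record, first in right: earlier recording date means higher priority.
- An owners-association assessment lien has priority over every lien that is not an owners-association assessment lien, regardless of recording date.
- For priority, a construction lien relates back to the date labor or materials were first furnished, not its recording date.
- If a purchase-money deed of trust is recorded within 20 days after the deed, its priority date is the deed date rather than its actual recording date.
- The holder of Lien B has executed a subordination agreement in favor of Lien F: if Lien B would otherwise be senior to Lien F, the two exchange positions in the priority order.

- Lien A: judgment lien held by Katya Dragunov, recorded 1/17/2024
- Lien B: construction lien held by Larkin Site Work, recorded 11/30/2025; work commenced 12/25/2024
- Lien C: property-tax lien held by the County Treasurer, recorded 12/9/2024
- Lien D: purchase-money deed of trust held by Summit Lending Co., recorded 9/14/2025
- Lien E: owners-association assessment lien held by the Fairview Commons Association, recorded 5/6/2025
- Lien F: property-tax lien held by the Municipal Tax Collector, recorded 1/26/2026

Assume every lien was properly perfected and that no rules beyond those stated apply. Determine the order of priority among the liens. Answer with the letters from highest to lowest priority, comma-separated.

E, A, C, F, D, B

First, effective dates: B is treated as recorded 12/25/2024, the work-commencement date; D missed the 20-day window (165 days after the deed), so its recording date stands.
E is an owners-association assessment lien, so it outranks all other liens regardless of date.
The other liens, earliest effective date first: A (1/17/2024), C (12/9/2024), B (12/25/2024), D (9/14/2025), F (1/26/2026).
Because B would otherwise rank above F, the subordination swaps them.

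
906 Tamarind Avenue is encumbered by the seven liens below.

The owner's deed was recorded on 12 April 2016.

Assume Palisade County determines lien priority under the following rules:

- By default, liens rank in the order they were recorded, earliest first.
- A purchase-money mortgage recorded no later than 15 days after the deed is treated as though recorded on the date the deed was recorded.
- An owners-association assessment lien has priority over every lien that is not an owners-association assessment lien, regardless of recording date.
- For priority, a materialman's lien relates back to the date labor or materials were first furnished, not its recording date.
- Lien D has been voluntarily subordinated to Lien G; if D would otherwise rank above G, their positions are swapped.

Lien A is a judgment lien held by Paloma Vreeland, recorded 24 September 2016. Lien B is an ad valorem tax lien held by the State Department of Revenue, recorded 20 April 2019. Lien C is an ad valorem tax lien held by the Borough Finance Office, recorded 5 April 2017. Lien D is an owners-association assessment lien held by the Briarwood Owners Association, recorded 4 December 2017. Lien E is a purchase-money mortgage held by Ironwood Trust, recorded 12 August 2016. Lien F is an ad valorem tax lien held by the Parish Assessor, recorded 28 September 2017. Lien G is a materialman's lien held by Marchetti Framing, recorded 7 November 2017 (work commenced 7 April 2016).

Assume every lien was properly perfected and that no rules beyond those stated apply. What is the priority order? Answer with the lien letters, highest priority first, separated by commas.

G, D, E, A, C, F, B

Adjusting effective dates: E was recorded 122 days after the deed, outside the 15-day window, so it keeps its recording date; G's effective date is 7 April 2016, when work began.
As an owners-association assessment lien, D is senior to every other lien.
Ordering the rest by effective date: G (7 April 2016), E (12 August 2016), A (24 September 2016), C (5 April 2017), F (28 September 2017), B (20 April 2019).
D is senior to G before the subordination, so the two trade places.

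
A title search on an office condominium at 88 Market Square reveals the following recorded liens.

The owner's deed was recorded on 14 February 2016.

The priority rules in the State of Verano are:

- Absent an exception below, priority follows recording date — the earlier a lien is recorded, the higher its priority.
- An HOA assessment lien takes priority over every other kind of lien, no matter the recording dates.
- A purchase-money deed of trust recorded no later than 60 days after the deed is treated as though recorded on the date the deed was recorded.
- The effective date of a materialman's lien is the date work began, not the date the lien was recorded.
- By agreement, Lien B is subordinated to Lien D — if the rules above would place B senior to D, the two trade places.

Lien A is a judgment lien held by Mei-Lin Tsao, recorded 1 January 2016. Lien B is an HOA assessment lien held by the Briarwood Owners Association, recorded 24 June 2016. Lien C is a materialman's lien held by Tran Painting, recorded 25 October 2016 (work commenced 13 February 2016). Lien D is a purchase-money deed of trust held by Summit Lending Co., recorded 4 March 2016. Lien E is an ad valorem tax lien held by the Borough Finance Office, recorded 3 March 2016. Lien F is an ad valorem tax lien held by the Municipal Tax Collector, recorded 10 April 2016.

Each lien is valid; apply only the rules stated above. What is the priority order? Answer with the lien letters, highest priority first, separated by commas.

D, A, C, B, E, F

Effective dates after the stated exceptions: C relates back to 13 February 2016 (work commenced); D was recorded within the 60-day window, so its effective date is the deed date 14 February 2016.
As an HOA assessment lien, B is senior to every other lien.
Remaining liens by effective date: A (1 January 2016), C (13 February 2016), D (14 February 2016), E (3 March 2016), F (10 April 2016).
The subordination applies — B was senior to D — so B and D swap.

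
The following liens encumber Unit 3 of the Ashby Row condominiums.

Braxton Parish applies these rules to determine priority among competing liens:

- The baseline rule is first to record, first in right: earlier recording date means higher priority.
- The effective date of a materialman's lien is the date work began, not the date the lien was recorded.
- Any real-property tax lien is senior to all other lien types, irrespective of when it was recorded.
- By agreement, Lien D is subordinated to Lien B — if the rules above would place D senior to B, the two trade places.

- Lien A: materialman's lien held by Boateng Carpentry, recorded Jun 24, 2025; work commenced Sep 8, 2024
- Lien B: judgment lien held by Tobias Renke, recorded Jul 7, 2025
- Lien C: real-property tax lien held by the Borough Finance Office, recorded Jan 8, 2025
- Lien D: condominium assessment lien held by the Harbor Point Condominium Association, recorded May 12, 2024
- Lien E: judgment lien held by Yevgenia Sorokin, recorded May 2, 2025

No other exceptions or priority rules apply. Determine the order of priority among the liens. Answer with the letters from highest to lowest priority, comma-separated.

Effective dates after the stated exceptions: A's effective date is Sep 8, 2024, when work began.
As a real-property tax lien, C is senior to every other lien.
Remaining liens by effective date: D (May 12, 2024), A (Sep 8, 2024), E (May 2, 2025), B (Jul 7, 2025).
The subordination applies — D was senior to B — so D and B swap.

C, B, A, E, D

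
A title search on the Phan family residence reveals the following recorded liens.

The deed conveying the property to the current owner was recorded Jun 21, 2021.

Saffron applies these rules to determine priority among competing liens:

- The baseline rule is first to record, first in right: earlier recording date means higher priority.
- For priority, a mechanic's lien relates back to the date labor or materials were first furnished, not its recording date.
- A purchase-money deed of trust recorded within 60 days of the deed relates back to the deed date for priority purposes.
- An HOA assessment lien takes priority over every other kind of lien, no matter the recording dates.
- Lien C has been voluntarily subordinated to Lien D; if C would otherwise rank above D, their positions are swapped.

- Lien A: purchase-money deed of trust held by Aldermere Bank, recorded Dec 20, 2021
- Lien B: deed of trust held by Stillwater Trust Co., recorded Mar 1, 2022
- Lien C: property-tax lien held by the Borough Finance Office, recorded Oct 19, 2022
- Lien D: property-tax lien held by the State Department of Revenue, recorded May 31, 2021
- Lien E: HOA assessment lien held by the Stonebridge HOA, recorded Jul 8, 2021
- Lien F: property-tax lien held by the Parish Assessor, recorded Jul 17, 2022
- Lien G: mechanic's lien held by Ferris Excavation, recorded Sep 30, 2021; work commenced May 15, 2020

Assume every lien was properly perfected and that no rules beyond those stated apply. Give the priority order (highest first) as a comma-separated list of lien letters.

Effective dates after the stated exceptions: A was recorded 182 days after the deed — beyond 60 days — so no relation-back applies; G relates back to May 15, 2020 (work commenced).
E is an HOA assessment lien, so it outranks all other liens regardless of date.
Remaining liens by effective date: G (May 15, 2020), D (May 31, 2021), A (Dec 20, 2021), B (Mar 1, 2022), F (Jul 17, 2022), C (Oct 19, 2022).
Since C is not senior to D, the subordination leaves the order unchanged.

E, G, D, A, B, F, C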